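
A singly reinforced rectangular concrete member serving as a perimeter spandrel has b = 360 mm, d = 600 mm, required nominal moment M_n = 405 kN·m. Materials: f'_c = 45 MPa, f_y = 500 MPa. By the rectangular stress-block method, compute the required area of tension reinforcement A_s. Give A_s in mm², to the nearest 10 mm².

A_s ≈ 1410 mm²

With M_n = 0.85 f'_c a b (d − a/2), solve the quadratic for a:
a = d − √(d² − 2M_n/(0.85 f'_c b)) = 600 − √(600² − 2 × 405×10⁶/(0.85 × 45 × 360)) = 51.20 mm.
A_s = 0.85 f'_c a b / f_y = 0.85 × 45 × 51.20 × 360 / 500 = 1410.0 mm².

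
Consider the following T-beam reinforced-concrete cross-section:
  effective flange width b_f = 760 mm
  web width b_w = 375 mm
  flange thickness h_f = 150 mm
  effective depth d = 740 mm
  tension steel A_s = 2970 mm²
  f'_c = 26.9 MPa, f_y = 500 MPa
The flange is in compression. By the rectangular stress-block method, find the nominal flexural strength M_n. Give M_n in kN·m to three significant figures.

Tension: T = A_s f_y = 2970 × 500 = 1485000 N.
Try a within the flange: a = T/(0.85 f'_c b_f) = 1485000/(0.85 × 26.9 × 760) = 85.46 mm.
Since a = 85.46 ≤ h_f = 150 mm, the stress block lies entirely in the flange; analyse as a rectangular beam of width b_f.
M_n = T(d − a/2) = 1485000 × (740 − 42.73) = 1035.45 × 10⁶ N·mm.
M_n = 1035.45 kN·m.

M_n ≈ 1040 kN·m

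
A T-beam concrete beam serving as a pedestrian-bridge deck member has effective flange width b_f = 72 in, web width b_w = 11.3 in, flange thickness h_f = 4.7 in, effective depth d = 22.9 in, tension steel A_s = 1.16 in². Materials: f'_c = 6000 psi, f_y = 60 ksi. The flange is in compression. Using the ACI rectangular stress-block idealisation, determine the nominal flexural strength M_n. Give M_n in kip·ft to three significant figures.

Tension: T = A_s f_y = 1.16 × 60 = 69.6 kips.
Try a within the flange: a = T/(0.85 f'_c b_f) = 69.6/(0.85 × 6 × 72) = 0.190 in.
Since a = 0.190 ≤ h_f = 4.7 in, the stress block lies entirely in the flange; analyse as a rectangular beam of width b_f.
M_n = T(d − a/2) = 69.6 × (22.9 − 0.095) = 1587.2 kip·in.
M_n = 1587.2/12 = 132.27 kip·ft.

M_n ≈ 132 kip·ft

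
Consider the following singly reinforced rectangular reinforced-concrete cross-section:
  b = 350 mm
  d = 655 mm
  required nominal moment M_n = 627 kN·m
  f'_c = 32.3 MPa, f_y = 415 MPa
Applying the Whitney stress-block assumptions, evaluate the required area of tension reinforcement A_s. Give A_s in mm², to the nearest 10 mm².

With M_n = 0.85 f'_c a b (d − a/2), solve the quadratic for a:
a = d − √(d² − 2M_n/(0.85 f'_c b)) = 655 − √(655² − 2 × 627×10⁶/(0.85 × 32.3 × 350)) = 108.62 mm.
A_s = 0.85 f'_c a b / f_y = 0.85 × 32.3 × 108.62 × 350 / 415 = 2515.1 mm².

A_s ≈ 2520 mm²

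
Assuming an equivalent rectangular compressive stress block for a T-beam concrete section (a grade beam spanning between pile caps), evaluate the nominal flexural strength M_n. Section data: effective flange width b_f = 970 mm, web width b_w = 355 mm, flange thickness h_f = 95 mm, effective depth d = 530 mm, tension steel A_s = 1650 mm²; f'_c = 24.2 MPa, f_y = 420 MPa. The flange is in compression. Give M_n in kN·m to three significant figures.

M_n ≈ 355 kN·m

Tension: T = A_s f_y = 1650 × 420 = 693000 N.
Try a within the flange: a = T/(0.85 f'_c b_f) = 693000/(0.85 × 24.2 × 970) = 34.73 mm.
Since a = 34.73 ≤ h_f = 95 mm, the stress block lies entirely in the flange; analyse as a rectangular beam of width b_f.
M_n = T(d − a/2) = 693000 × (530 − 17.365) = 355.26 × 10⁶ N·mm.
M_n = 355.26 kN·m.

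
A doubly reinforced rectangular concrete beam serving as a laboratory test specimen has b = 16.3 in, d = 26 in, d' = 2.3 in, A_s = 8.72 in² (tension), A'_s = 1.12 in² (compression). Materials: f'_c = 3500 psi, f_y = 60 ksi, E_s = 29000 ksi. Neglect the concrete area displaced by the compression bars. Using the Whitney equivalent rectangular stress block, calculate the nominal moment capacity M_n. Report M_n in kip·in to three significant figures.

M_n ≈ 11300 kip·in

Assume both steels yield.
a = (A_s − A'_s) f_y/(0.85 f'_c b) = (8.72 − 1.12) × 60/(0.85 × 3.5 × 16.3) = 9.404 in.
c = a/β₁ = 9.404/0.85 = 11.064 in; ε'_s = 0.003(c − d')/c = 0.0024 ≥ ε_y = 0.0021, so the compression steel yields.
M_n = (A_s − A'_s) f_y (d − a/2) + A'_s f_y (d − d') = 456 × (26 − 4.702) + 67.2 × (26 − 2.3) = 9711.9 + 1592.6 = 11304.5 kip·in.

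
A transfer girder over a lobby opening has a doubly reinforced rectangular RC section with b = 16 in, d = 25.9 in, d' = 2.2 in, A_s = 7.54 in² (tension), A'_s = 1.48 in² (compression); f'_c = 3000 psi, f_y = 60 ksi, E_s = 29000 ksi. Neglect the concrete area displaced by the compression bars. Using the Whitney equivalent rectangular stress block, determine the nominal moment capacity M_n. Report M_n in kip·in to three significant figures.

Assume both steels yield.
a = (A_s − A'_s) f_y/(0.85 f'_c b) = (7.54 − 1.48) × 60/(0.85 × 3 × 16) = 8.912 in.
c = a/β₁ = 8.912/0.85 = 10.485 in; ε'_s = 0.003(c − d')/c = 0.0024 ≥ ε_y = 0.0021, so the compression steel yields.
M_n = (A_s − A'_s) f_y (d − a/2) + A'_s f_y (d − d') = 363.6 × (25.9 − 4.456) + 88.8 × (25.9 − 2.2) = 7797.0 + 2104.6 = 9901.6 kip·in.

M_n ≈ 9900 kip·in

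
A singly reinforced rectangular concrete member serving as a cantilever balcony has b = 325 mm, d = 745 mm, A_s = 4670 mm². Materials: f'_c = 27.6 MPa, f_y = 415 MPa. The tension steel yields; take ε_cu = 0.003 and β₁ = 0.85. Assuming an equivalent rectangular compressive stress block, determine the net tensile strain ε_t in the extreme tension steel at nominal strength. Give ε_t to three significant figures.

ε_t ≈ 0.00447

a = A_s f_y/(0.85 f'_c b) = 254.19 mm.
β₁ = 0.85, so c = a/β₁ = 254.19/0.85 = 299.05 mm.
From the linear strain diagram with ε_cu = 0.003: ε_t = 0.003 (d − c)/c = 0.003 × (745 − 299.05)/299.05 = 0.00447.
ε_t is between 0.004 and 0.005 — transition zone.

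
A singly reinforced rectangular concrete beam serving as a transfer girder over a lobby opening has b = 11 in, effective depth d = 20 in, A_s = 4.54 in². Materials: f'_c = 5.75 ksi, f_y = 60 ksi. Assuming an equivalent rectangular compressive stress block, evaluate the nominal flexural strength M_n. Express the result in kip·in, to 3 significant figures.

T = A_s f_y = 4.54 × 60 = 272.4 kips.
a = T/(0.85 f'_c b) = 272.4/(0.85 × 5.75 × 11) = 5.067 in.
M_n = T(d − a/2) = 272.4 × (20 − 2.5335) = 4757.9 kip·in.

M_n ≈ 4760 kip·in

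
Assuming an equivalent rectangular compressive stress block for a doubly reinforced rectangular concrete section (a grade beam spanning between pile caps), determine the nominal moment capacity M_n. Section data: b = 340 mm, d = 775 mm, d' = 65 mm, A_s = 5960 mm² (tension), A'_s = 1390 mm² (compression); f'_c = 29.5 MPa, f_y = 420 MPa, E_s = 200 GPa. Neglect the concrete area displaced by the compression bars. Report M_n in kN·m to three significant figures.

Assume both tension and compression steel yield.
Net tension couple steel: A_s − A'_s = 4570 mm².
a = (A_s − A'_s) f_y / (0.85 f'_c b) = 1919400/(0.85 × 29.5 × 340) = 225.14 mm.
c = a/β₁ = 225.14/0.839 = 268.34 mm; ε'_s = 0.003(c − d')/c = 0.0023 ≥ f_y/E_s = 0.0021, so compression steel does yield.
M_n = (A_s − A'_s) f_y (d − a/2) + A'_s f_y (d − d') = [1919400 × (775 − 112.57) + 583800 × (775 − 65)] × 10⁻⁶ = 1271.47 + 414.50 = 1685.97 kN·m.

M_n ≈ 1690 kN·m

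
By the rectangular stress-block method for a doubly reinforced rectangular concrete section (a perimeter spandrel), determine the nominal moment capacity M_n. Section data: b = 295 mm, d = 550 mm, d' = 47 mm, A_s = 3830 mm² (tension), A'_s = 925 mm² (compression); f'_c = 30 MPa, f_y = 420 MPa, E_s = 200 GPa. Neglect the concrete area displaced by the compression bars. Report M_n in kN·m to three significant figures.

M_n ≈ 768 kN·m

Assume both tension and compression steel yield.
Net tension couple steel: A_s − A'_s = 2905 mm².
a = (A_s − A'_s) f_y / (0.85 f'_c b) = 1220100/(0.85 × 30 × 295) = 162.19 mm.
c = a/β₁ = 162.19/0.836 = 194.01 mm; ε'_s = 0.003(c − d')/c = 0.0023 ≥ f_y/E_s = 0.0021, so compression steel does yield.
M_n = (A_s − A'_s) f_y (d − a/2) + A'_s f_y (d − d') = [1220100 × (550 − 81.095) + 388500 × (550 − 47)] × 10⁻⁶ = 572.11 + 195.42 = 767.53 kN·m.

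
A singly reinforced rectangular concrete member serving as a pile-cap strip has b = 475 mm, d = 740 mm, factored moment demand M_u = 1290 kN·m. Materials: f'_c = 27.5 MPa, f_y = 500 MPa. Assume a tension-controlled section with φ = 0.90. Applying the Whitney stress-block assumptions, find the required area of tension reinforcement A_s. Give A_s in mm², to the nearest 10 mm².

M_n = M_u/φ = 1290/0.90 = 1433.33 kN·m.
With M_n = 0.85 f'_c a b (d − a/2), solve the quadratic for a:
a = d − √(d² − 2M_n/(0.85 f'_c b)) = 740 − √(740² − 2 × 1433.33×10⁶/(0.85 × 27.5 × 475)) = 202.03 mm.
A_s = 0.85 f'_c a b / f_y = 0.85 × 27.5 × 202.03 × 475 / 500 = 4486.3 mm².

A_s ≈ 4490 mm²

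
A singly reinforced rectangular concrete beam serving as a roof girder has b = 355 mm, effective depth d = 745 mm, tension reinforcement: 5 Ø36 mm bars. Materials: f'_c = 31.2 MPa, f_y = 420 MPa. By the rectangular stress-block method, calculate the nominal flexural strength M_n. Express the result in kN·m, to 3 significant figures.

A_s = 5 × 1018 = 5090 mm².
T = A_s f_y = 5090 × 420 = 2137800 N = 2137.8 kN.
From C = T: a = T/(0.85 f'_c b) = 2137800/(0.85 × 31.2 × 355) = 227.07 mm.
M_n = T(d − a/2) = 2137.8 kN × (745 − 113.535) mm = 1349.95 kN·m.

M_n ≈ 1350 kN·m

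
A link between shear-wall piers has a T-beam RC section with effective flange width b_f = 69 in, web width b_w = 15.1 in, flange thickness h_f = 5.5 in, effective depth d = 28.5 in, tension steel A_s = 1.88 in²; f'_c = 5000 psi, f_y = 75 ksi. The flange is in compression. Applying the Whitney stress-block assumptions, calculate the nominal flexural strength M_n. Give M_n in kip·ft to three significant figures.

M_n ≈ 332 kip·ft

Tension: T = A_s f_y = 1.88 × 75 = 141 kips.
Try a within the flange: a = T/(0.85 f'_c b_f) = 141/(0.85 × 5 × 69) = 0.481 in.
Since a = 0.481 ≤ h_f = 5.5 in, the stress block lies entirely in the flange; analyse as a rectangular beam of width b_f.
M_n = T(d − a/2) = 141 × (28.5 − 0.2405) = 3984.6 kip·in.
M_n = 3984.6/12 = 332.05 kip·ft.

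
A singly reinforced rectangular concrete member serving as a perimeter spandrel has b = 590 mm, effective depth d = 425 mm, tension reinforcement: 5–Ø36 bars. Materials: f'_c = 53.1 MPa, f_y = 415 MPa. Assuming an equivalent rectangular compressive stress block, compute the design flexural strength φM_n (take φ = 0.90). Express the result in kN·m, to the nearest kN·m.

A_s = 5 × 1018 = 5090 mm².
T = A_s f_y = 5090 × 415 = 2112350 N = 2112.35 kN.
From C = T: a = T/(0.85 f'_c b) = 2112350/(0.85 × 53.1 × 590) = 79.32 mm.
M_n = T(d − a/2) = 2112.35 kN × (425 − 39.66) mm = 813.97 kN·m.
φM_n = 0.90 × 813.97 = 732.57 kN·m.

φM_n ≈ 733 kN·m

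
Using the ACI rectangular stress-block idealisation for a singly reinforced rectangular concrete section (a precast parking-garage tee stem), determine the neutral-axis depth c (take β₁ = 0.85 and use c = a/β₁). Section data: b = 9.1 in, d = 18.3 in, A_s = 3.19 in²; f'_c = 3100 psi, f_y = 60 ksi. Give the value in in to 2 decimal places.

T = A_s f_y = 3.19 × 60 = 191.4 kips.
a = T/(0.85 f'_c b) = 191.4/(0.85 × 3.1 × 9.1) = 7.9822 in.
With β₁ = 0.85, c = a/β₁ = 7.9822/0.85 = 9.39 in.

c ≈ 9.39 in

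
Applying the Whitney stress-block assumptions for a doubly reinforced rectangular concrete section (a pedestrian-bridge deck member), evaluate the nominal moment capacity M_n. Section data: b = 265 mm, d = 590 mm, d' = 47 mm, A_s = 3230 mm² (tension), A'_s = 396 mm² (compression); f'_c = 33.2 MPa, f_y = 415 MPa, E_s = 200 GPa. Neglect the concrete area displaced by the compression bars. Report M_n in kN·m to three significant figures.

M_n ≈ 691 kN·m

Assume both tension and compression steel yield.
Net tension couple steel: A_s − A'_s = 2834 mm².
a = (A_s − A'_s) f_y / (0.85 f'_c b) = 1176110/(0.85 × 33.2 × 265) = 157.27 mm.
c = a/β₁ = 157.27/0.813 = 193.44 mm; ε'_s = 0.003(c − d')/c = 0.0023 ≥ f_y/E_s = 0.0021, so compression steel does yield.
M_n = (A_s − A'_s) f_y (d − a/2) + A'_s f_y (d − d') = [1176110 × (590 − 78.635) + 164340 × (590 − 47)] × 10⁻⁶ = 601.42 + 89.24 = 690.66 kN·m.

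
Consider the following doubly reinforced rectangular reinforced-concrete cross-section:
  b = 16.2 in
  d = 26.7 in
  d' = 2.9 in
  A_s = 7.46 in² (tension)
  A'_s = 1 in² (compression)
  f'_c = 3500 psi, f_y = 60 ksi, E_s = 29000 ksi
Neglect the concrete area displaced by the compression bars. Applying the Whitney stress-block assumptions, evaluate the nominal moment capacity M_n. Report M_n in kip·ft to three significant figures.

M_n ≈ 852 kip·ft

Assume both steels yield.
a = (A_s − A'_s) f_y/(0.85 f'_c b) = (7.46 − 1) × 60/(0.85 × 3.5 × 16.2) = 8.042 in.
c = a/β₁ = 8.042/0.85 = 9.461 in; ε'_s = 0.003(c − d')/c = 0.0021 ≥ ε_y = 0.0021, so the compression steel yields.
M_n = (A_s − A'_s) f_y (d − a/2) + A'_s f_y (d − d') = 387.6 × (26.7 − 4.021) + 60 × (26.7 − 2.9) = 8790.4 + 1428.0 = 10218.4 kip·in = 10218.4/12 = 851.53 kip·ft.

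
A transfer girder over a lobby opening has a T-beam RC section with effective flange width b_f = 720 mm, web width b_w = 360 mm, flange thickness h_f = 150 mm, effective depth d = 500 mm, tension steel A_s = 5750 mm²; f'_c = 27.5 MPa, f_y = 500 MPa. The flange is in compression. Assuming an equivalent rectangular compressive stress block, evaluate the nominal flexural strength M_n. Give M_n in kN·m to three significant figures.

M_n ≈ 1190 kN·m

Tension: T = A_s f_y = 5750 × 500 = 2875000 N.
Try a within the flange: a = T/(0.85 f'_c b_f) = 2875000/(0.85 × 27.5 × 720) = 170.83 mm.
a = 170.83 > h_f = 150 mm: the block extends into the web. Split into flange-overhang and web parts.
C_f = 0.85 f'_c (b_f − b_w) h_f = 0.85 × 27.5 × (720 − 360) × 150 = 1262250 N.
Remaining web compression depth: a_w = (T − C_f)/(0.85 f'_c b_w) = (2875000 − 1262250)/(0.85 × 27.5 × 360) = 191.65 mm.
M_n = C_f(d − h_f/2) + (T − C_f)(d − a_w/2) = 1262250 × (500 − 75) + 1612750 × (500 − 95.825) = 536.46 + 651.83 = 1188.29 × 10⁶ N·mm.
M_n = 1188.29 kN·m.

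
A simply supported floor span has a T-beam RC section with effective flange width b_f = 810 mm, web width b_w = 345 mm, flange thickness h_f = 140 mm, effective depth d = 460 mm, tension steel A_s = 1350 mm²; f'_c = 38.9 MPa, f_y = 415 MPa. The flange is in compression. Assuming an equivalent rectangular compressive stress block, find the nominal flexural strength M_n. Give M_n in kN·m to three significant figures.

Tension: T = A_s f_y = 1350 × 415 = 560250 N.
Try a within the flange: a = T/(0.85 f'_c b_f) = 560250/(0.85 × 38.9 × 810) = 20.92 mm.
Since a = 20.92 ≤ h_f = 140 mm, the stress block lies entirely in the flange; analyse as a rectangular beam of width b_f.
M_n = T(d − a/2) = 560250 × (460 − 10.46) = 251.85 × 10⁶ N·mm.
M_n = 251.85 kN·m.

M_n ≈ 252 kN·m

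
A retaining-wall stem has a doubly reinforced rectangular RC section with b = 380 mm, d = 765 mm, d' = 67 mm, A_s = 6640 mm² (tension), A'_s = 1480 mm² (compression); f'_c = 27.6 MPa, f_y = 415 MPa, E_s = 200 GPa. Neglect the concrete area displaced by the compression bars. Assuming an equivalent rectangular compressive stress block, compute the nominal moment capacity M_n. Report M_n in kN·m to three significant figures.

Assume both tension and compression steel yield.
Net tension couple steel: A_s − A'_s = 5160 mm².
a = (A_s − A'_s) f_y / (0.85 f'_c b) = 2141400/(0.85 × 27.6 × 380) = 240.21 mm.
c = a/β₁ = 240.21/0.85 = 282.60 mm; ε'_s = 0.003(c − d')/c = 0.0023 ≥ f_y/E_s = 0.0021, so compression steel does yield.
M_n = (A_s − A'_s) f_y (d − a/2) + A'_s f_y (d − d') = [2141400 × (765 − 120.105) + 614200 × (765 − 67)] × 10⁻⁶ = 1380.98 + 428.71 = 1809.69 kN·m.

M_n ≈ 1810 kN·m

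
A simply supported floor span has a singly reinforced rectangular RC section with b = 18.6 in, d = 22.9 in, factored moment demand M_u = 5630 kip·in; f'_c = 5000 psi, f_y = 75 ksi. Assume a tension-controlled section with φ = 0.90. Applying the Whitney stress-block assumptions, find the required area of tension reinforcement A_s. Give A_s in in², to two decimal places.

M_n = M_u/φ = 5630/0.90 = 6255.56 kip·in.
From M_n = 0.85 f'_c a b (d − a/2):
a = d − √(d² − 2M_n/(0.85 f'_c b)) = 22.9 − √(22.9² − 2 × 6255.56/(0.85 × 5 × 18.6)) = 3.765 in.
A_s = 0.85 f'_c a b / f_y = 0.85 × 5 × 3.765 × 18.6 / 75 = 3.968 in².

A_s ≈ 3.97 in²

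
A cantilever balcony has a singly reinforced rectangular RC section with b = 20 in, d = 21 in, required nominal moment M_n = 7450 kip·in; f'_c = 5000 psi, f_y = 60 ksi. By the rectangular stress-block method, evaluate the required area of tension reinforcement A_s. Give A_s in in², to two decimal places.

From M_n = 0.85 f'_c a b (d − a/2):
a = d − √(d² − 2M_n/(0.85 f'_c b)) = 21 − √(21² − 2 × 7450/(0.85 × 5 × 20)) = 4.700 in.
A_s = 0.85 f'_c a b / f_y = 0.85 × 5 × 4.700 × 20 / 60 = 6.658 in².

A_s ≈ 6.66 in²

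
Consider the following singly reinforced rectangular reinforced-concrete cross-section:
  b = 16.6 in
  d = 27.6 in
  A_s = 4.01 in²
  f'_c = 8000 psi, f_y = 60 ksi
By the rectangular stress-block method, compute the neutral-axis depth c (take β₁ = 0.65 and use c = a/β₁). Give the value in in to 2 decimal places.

T = A_s f_y = 4.01 × 60 = 240.6 kips.
a = T/(0.85 f'_c b) = 240.6/(0.85 × 8 × 16.6) = 2.1315 in.
With β₁ = 0.65, c = a/β₁ = 2.1315/0.65 = 3.28 in.

c ≈ 3.28 in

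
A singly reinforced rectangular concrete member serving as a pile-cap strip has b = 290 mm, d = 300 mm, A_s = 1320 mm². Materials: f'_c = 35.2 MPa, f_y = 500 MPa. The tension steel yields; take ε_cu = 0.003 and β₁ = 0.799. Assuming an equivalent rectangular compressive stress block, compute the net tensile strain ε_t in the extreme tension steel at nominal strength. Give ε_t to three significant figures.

ε_t ≈ 0.00645

a = A_s f_y/(0.85 f'_c b) = 76.06 mm.
β₁ = 0.799, so c = a/β₁ = 76.06/0.799 = 95.19 mm.
From the linear strain diagram with ε_cu = 0.003: ε_t = 0.003 (d − c)/c = 0.003 × (300 − 95.19)/95.19 = 0.00645.
Since ε_t ≥ 0.005, the section is tension-controlled.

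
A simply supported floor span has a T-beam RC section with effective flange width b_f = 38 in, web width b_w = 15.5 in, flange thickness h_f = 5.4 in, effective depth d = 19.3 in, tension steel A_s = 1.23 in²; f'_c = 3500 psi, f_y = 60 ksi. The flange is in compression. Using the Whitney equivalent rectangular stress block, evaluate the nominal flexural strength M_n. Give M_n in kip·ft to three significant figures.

M_n ≈ 117 kip·ft

Tension: T = A_s f_y = 1.23 × 60 = 73.8 kips.
Try a within the flange: a = T/(0.85 f'_c b_f) = 73.8/(0.85 × 3.5 × 38) = 0.653 in.
Since a = 0.653 ≤ h_f = 5.4 in, the stress block lies entirely in the flange; analyse as a rectangular beam of width b_f.
M_n = T(d − a/2) = 73.8 × (19.3 − 0.3265) = 1400.2 kip·in.
M_n = 1400.2/12 = 116.68 kip·ft.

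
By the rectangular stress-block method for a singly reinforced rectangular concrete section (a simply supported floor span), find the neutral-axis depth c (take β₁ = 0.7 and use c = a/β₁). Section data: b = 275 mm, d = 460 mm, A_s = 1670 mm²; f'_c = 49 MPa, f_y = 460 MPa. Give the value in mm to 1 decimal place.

c ≈ 95.8 mm

T = A_s f_y = 1670 × 460 = 768200 N = 768.2 kN.
Setting C = 0.85 f'_c a b equal to T: a = 768200/(0.85 × 49 × 275) = 67.070 mm.
With β₁ = 0.7, c = a/β₁ = 67.070/0.7 = 95.8 mm.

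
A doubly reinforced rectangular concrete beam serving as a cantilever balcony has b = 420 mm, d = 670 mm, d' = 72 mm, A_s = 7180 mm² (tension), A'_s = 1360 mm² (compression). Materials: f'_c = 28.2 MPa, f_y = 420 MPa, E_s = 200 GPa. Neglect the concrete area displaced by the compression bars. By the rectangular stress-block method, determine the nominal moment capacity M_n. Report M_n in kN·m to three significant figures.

M_n ≈ 1680 kN·m

Assume both tension and compression steel yield.
Net tension couple steel: A_s − A'_s = 5820 mm².
a = (A_s − A'_s) f_y / (0.85 f'_c b) = 2444400/(0.85 × 28.2 × 420) = 242.80 mm.
c = a/β₁ = 242.80/0.849 = 285.98 mm; ε'_s = 0.003(c − d')/c = 0.0022 ≥ f_y/E_s = 0.0021, so compression steel does yield.
M_n = (A_s − A'_s) f_y (d − a/2) + A'_s f_y (d − d') = [2444400 × (670 − 121.4) + 571200 × (670 − 72)] × 10⁻⁶ = 1341.00 + 341.58 = 1682.58 kN·m.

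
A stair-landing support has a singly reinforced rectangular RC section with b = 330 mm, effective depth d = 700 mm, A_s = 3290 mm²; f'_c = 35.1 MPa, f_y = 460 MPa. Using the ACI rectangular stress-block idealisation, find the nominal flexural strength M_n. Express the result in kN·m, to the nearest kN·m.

M_n ≈ 943 kN·m

T = A_s f_y = 3290 × 460 = 1513400 N = 1513.4 kN.
From C = T: a = T/(0.85 f'_c b) = 1513400/(0.85 × 35.1 × 330) = 153.71 mm.
M_n = T(d − a/2) = 1513.4 kN × (700 − 76.855) mm = 943.07 kN·m.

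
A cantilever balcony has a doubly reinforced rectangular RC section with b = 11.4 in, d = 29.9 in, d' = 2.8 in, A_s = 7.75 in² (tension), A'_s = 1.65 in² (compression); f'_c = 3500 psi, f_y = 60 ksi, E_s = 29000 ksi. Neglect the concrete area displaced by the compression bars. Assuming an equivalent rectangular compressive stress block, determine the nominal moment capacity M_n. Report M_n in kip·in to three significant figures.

Assume both steels yield.
a = (A_s − A'_s) f_y/(0.85 f'_c b) = (7.75 − 1.65) × 60/(0.85 × 3.5 × 11.4) = 10.792 in.
c = a/β₁ = 10.792/0.85 = 12.696 in; ε'_s = 0.003(c − d')/c = 0.0023 ≥ ε_y = 0.0021, so the compression steel yields.
M_n = (A_s − A'_s) f_y (d − a/2) + A'_s f_y (d − d') = 366 × (29.9 − 5.396) + 99 × (29.9 − 2.8) = 8968.5 + 2682.9 = 11651.4 kip·in.

M_n ≈ 11700 kip·in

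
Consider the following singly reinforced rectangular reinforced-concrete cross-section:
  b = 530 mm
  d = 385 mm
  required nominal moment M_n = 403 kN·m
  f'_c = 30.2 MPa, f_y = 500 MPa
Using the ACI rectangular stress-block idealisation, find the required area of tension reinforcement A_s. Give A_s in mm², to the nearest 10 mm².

With M_n = 0.85 f'_c a b (d − a/2), solve the quadratic for a:
a = d − √(d² − 2M_n/(0.85 f'_c b)) = 385 − √(385² − 2 × 403×10⁶/(0.85 × 30.2 × 530)) = 86.70 mm.
A_s = 0.85 f'_c a b / f_y = 0.85 × 30.2 × 86.70 × 530 / 500 = 2359.1 mm².

A_s ≈ 2360 mm²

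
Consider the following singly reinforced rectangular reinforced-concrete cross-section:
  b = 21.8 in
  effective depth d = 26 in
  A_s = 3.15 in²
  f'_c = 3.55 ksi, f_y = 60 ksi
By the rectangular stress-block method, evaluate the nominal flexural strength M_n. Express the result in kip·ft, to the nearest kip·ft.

M_n ≈ 387 kip·ft

T = A_s f_y = 3.15 × 60 = 189 kips.
a = T/(0.85 f'_c b) = 189/(0.85 × 3.55 × 21.8) = 2.873 in.
M_n = T(d − a/2) = 189 × (26 − 1.4365) = 4642.5 kip·in = 4642.5/12 = 386.88 kip·ft.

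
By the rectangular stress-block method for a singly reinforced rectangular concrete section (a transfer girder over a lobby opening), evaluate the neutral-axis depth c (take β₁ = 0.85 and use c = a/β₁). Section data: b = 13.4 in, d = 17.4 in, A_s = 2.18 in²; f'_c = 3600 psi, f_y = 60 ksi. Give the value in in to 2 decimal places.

T = A_s f_y = 2.18 × 60 = 130.8 kips.
a = T/(0.85 f'_c b) = 130.8/(0.85 × 3.6 × 13.4) = 3.1899 in.
With β₁ = 0.85, c = a/β₁ = 3.1899/0.85 = 3.75 in.

c ≈ 3.75 in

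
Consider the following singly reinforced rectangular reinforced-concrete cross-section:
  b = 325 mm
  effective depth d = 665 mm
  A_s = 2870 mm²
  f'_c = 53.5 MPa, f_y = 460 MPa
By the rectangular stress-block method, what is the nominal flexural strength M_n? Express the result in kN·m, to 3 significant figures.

T = A_s f_y = 2870 × 460 = 1320200 N = 1320.2 kN.
From C = T: a = T/(0.85 f'_c b) = 1320200/(0.85 × 53.5 × 325) = 89.33 mm.
M_n = T(d − a/2) = 1320.2 kN × (665 − 44.665) mm = 818.97 kN·m.

M_n ≈ 819 kN·m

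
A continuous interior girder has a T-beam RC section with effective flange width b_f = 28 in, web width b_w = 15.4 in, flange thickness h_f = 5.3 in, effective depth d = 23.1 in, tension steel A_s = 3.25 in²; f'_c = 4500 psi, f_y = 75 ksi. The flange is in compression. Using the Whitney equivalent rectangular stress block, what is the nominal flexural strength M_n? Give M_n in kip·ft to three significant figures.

M_n ≈ 446 kip·ft

Tension: T = A_s f_y = 3.25 × 75 = 243.75 kips.
Try a within the flange: a = T/(0.85 f'_c b_f) = 243.75/(0.85 × 4.5 × 28) = 2.276 in.
Since a = 2.276 ≤ h_f = 5.3 in, the stress block lies entirely in the flange; analyse as a rectangular beam of width b_f.
M_n = T(d − a/2) = 243.75 × (23.1 − 1.138) = 5353.2 kip·in.
M_n = 5353.2/12 = 446.10 kip·ft.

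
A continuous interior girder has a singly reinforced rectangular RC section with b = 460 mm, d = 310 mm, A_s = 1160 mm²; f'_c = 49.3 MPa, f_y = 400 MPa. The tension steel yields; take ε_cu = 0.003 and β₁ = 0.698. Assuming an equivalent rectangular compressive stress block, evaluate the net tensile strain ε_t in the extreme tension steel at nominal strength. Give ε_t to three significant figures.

ε_t ≈ 0.0240

a = A_s f_y/(0.85 f'_c b) = 24.07 mm.
β₁ = 0.698, so c = a/β₁ = 24.07/0.698 = 34.48 mm.
From the linear strain diagram with ε_cu = 0.003: ε_t = 0.003 (d − c)/c = 0.003 × (310 − 34.48)/34.48 = 0.0240.
Since ε_t ≥ 0.005, the section is tension-controlled.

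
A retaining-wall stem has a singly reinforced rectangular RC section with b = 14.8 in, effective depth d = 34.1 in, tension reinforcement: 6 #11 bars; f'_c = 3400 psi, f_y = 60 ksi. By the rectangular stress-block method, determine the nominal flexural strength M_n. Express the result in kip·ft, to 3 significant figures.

M_n ≈ 1290 kip·ft

A_s = 6 × 1.56 = 9.36 in².
T = A_s f_y = 9.36 × 60 = 561.6 kips.
a = T/(0.85 f'_c b) = 561.6/(0.85 × 3.4 × 14.8) = 13.130 in.
M_n = T(d − a/2) = 561.6 × (34.1 − 6.565) = 15463.7 kip·in = 15463.7/12 = 1288.64 kip·ft.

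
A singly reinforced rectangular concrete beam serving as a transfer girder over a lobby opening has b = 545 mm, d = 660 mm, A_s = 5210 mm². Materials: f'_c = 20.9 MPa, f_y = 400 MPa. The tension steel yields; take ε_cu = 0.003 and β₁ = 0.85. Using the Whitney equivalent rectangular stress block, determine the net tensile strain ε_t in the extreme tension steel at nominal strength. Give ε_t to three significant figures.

ε_t ≈ 0.00482

a = A_s f_y/(0.85 f'_c b) = 215.25 mm.
β₁ = 0.85, so c = a/β₁ = 215.25/0.85 = 253.24 mm.
From the linear strain diagram with ε_cu = 0.003: ε_t = 0.003 (d − c)/c = 0.003 × (660 − 253.24)/253.24 = 0.00482.
ε_t is between 0.004 and 0.005 — transition zone.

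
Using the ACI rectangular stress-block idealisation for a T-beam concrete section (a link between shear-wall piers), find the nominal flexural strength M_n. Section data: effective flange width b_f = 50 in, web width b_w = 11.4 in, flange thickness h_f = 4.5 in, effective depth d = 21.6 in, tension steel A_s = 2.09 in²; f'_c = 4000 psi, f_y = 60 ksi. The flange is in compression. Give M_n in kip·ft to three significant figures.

Tension: T = A_s f_y = 2.09 × 60 = 125.4 kips.
Try a within the flange: a = T/(0.85 f'_c b_f) = 125.4/(0.85 × 4 × 50) = 0.738 in.
Since a = 0.738 ≤ h_f = 4.5 in, the stress block lies entirely in the flange; analyse as a rectangular beam of width b_f.
M_n = T(d − a/2) = 125.4 × (21.6 − 0.369) = 2662.4 kip·in.
M_n = 2662.4/12 = 221.87 kip·ft.

M_n ≈ 222 kip·ft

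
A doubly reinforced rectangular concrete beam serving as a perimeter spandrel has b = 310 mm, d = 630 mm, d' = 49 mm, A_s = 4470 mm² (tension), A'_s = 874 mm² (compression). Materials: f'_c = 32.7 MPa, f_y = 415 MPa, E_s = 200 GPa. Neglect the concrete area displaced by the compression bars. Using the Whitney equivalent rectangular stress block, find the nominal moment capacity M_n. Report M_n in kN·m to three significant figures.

Assume both tension and compression steel yield.
Net tension couple steel: A_s − A'_s = 3596 mm².
a = (A_s − A'_s) f_y / (0.85 f'_c b) = 1492340/(0.85 × 32.7 × 310) = 173.20 mm.
c = a/β₁ = 173.20/0.816 = 212.25 mm; ε'_s = 0.003(c − d')/c = 0.0023 ≥ f_y/E_s = 0.0021, so compression steel does yield.
M_n = (A_s − A'_s) f_y (d − a/2) + A'_s f_y (d − d') = [1492340 × (630 − 86.6) + 362710 × (630 − 49)] × 10⁻⁶ = 810.94 + 210.73 = 1021.67 kN·m.

M_n ≈ 1020 kN·m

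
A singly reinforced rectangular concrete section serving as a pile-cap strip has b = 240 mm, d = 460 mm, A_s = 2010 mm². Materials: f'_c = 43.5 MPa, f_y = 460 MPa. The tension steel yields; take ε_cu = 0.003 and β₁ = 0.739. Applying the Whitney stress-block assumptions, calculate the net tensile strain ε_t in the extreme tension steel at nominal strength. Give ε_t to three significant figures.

a = A_s f_y/(0.85 f'_c b) = 104.19 mm.
β₁ = 0.739, so c = a/β₁ = 104.19/0.739 = 140.99 mm.
From the linear strain diagram with ε_cu = 0.003: ε_t = 0.003 (d − c)/c = 0.003 × (460 − 140.99)/140.99 = 0.00679.
Since ε_t ≥ 0.005, the section is tension-controlled.

ε_t ≈ 0.00679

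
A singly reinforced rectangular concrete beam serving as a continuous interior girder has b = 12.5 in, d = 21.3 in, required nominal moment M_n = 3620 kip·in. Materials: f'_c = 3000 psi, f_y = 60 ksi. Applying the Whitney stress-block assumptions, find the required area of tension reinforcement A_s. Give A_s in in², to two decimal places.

A_s ≈ 3.32 in²

From M_n = 0.85 f'_c a b (d − a/2):
a = d − √(d² − 2M_n/(0.85 f'_c b)) = 21.3 − √(21.3² − 2 × 3620/(0.85 × 3 × 12.5)) = 6.248 in.
A_s = 0.85 f'_c a b / f_y = 0.85 × 3 × 6.248 × 12.5 / 60 = 3.319 in².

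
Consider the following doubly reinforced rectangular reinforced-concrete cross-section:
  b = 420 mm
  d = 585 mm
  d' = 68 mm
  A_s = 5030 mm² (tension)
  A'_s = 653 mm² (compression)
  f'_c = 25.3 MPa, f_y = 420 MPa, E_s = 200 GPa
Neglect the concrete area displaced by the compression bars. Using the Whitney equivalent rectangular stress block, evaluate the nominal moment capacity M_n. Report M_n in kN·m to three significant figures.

M_n ≈ 1030 kN·m

Assume both tension and compression steel yield.
Net tension couple steel: A_s − A'_s = 4377 mm².
a = (A_s − A'_s) f_y / (0.85 f'_c b) = 1838340/(0.85 × 25.3 × 420) = 203.53 mm.
c = a/β₁ = 203.53/0.85 = 239.45 mm; ε'_s = 0.003(c − d')/c = 0.0021 ≥ f_y/E_s = 0.0021, so compression steel does yield.
M_n = (A_s − A'_s) f_y (d − a/2) + A'_s f_y (d − d') = [1838340 × (585 − 101.765) + 274260 × (585 − 68)] × 10⁻⁶ = 888.35 + 141.79 = 1030.14 kN·m.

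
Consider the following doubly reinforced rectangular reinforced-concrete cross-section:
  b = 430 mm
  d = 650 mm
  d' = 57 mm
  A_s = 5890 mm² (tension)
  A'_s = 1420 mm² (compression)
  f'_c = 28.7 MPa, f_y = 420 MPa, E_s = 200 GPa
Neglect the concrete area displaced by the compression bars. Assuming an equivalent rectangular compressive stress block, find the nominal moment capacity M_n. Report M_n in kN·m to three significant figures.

M_n ≈ 1410 kN·m

Assume both tension and compression steel yield.
Net tension couple steel: A_s − A'_s = 4470 mm².
a = (A_s − A'_s) f_y / (0.85 f'_c b) = 1877400/(0.85 × 28.7 × 430) = 178.97 mm.
c = a/β₁ = 178.97/0.845 = 211.80 mm; ε'_s = 0.003(c − d')/c = 0.0022 ≥ f_y/E_s = 0.0021, so compression steel does yield.
M_n = (A_s − A'_s) f_y (d − a/2) + A'_s f_y (d − d') = [1877400 × (650 − 89.485) + 596400 × (650 − 57)] × 10⁻⁶ = 1052.31 + 353.67 = 1405.98 kN·m.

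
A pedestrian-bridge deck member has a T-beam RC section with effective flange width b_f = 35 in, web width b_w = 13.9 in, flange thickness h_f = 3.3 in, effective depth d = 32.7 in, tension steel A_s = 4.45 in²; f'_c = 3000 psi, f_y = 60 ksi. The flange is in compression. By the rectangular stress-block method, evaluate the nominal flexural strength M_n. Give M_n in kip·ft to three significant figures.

M_n ≈ 694 kip·ft

Tension: T = A_s f_y = 4.45 × 60 = 267 kips.
Try a within the flange: a = T/(0.85 f'_c b_f) = 267/(0.85 × 3 × 35) = 2.992 in.
Since a = 2.992 ≤ h_f = 3.3 in, the stress block lies entirely in the flange; analyse as a rectangular beam of width b_f.
M_n = T(d − a/2) = 267 × (32.7 − 1.496) = 8331.5 kip·in.
M_n = 8331.5/12 = 694.29 kip·ft.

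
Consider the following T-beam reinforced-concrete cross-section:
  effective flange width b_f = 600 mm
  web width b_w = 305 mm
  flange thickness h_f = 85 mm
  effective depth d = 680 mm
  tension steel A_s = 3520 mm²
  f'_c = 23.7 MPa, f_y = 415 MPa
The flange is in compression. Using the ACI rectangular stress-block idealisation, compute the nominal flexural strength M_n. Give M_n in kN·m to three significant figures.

Tension: T = A_s f_y = 3520 × 415 = 1460800 N.
Try a within the flange: a = T/(0.85 f'_c b_f) = 1460800/(0.85 × 23.7 × 600) = 120.86 mm.
a = 120.86 > h_f = 85 mm: the block extends into the web. Split into flange-overhang and web parts.
C_f = 0.85 f'_c (b_f − b_w) h_f = 0.85 × 23.7 × (600 − 305) × 85 = 505136 N.
Remaining web compression depth: a_w = (T − C_f)/(0.85 f'_c b_w) = (1460800 − 505136)/(0.85 × 23.7 × 305) = 155.54 mm.
M_n = C_f(d − h_f/2) + (T − C_f)(d − a_w/2) = 505136 × (680 − 42.5) + 955664 × (680 − 77.77) = 322.02 + 575.53 = 897.55 × 10⁶ N·mm.
M_n = 897.55 kN·m.

M_n ≈ 898 kN·m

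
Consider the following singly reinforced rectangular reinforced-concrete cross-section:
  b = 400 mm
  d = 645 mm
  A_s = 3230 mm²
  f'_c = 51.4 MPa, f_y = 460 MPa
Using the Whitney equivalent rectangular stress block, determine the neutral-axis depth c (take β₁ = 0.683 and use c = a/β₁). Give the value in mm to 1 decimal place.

T = A_s f_y = 3230 × 460 = 1485800 N = 1485.8 kN.
Setting C = 0.85 f'_c a b equal to T: a = 1485800/(0.85 × 51.4 × 400) = 85.019 mm.
With β₁ = 0.683, c = a/β₁ = 85.019/0.683 = 124.5 mm.

c ≈ 124.5 mm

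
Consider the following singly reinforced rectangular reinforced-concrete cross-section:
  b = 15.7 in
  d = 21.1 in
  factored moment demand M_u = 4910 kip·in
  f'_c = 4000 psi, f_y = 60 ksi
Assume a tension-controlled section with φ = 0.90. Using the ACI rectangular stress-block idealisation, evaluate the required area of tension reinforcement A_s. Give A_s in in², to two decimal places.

A_s ≈ 4.97 in²

M_n = M_u/φ = 4910/0.90 = 5455.56 kip·in.
From M_n = 0.85 f'_c a b (d − a/2):
a = d − √(d² − 2M_n/(0.85 f'_c b)) = 21.1 − √(21.1² − 2 × 5455.56/(0.85 × 4 × 15.7)) = 5.582 in.
A_s = 0.85 f'_c a b / f_y = 0.85 × 4 × 5.582 × 15.7 / 60 = 4.966 in².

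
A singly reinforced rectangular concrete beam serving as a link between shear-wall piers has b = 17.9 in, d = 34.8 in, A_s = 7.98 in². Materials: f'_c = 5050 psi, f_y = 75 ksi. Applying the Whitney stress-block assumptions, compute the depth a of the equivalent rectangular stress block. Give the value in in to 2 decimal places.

T = A_s f_y = 7.98 × 75 = 598.5 kips.
a = T/(0.85 f'_c b) = 598.5/(0.85 × 5.05 × 17.9) = 7.79 in.

a ≈ 7.79 in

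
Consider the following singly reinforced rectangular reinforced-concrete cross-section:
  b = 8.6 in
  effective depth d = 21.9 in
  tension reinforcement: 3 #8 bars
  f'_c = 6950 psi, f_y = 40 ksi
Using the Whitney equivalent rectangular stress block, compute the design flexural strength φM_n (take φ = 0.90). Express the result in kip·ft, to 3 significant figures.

A_s = 3 × 0.79 = 2.37 in².
T = A_s f_y = 2.37 × 40 = 94.8 kips.
a = T/(0.85 f'_c b) = 94.8/(0.85 × 6.95 × 8.6) = 1.866 in.
M_n = T(d − a/2) = 94.8 × (21.9 − 0.933) = 1987.7 kip·in = 1987.7/12 = 165.64 kip·ft.
φM_n = 0.90 × 165.64 = 149.08 kip·ft.

φM_n ≈ 149 kip·ft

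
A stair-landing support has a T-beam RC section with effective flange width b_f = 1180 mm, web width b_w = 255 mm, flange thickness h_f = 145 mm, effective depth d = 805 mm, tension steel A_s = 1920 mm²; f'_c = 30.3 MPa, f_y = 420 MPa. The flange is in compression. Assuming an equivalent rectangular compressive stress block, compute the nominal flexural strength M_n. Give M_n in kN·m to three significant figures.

M_n ≈ 638 kN·m

Tension: T = A_s f_y = 1920 × 420 = 806400 N.
Try a within the flange: a = T/(0.85 f'_c b_f) = 806400/(0.85 × 30.3 × 1180) = 26.53 mm.
Since a = 26.53 ≤ h_f = 145 mm, the stress block lies entirely in the flange; analyse as a rectangular beam of width b_f.
M_n = T(d − a/2) = 806400 × (805 − 13.265) = 638.46 × 10⁶ N·mm.
M_n = 638.46 kN·m.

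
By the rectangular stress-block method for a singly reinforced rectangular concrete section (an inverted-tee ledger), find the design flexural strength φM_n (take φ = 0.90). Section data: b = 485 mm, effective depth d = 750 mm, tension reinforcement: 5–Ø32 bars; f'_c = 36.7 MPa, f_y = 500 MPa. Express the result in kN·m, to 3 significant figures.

φM_n ≈ 1240 kN·m

A_s = 5 × 804 = 4020 mm².
T = A_s f_y = 4020 × 500 = 2010000 N = 2010 kN.
From C = T: a = T/(0.85 f'_c b) = 2010000/(0.85 × 36.7 × 485) = 132.85 mm.
M_n = T(d − a/2) = 2010 kN × (750 − 66.425) mm = 1373.99 kN·m.
φM_n = 0.90 × 1373.99 = 1236.59 kN·m.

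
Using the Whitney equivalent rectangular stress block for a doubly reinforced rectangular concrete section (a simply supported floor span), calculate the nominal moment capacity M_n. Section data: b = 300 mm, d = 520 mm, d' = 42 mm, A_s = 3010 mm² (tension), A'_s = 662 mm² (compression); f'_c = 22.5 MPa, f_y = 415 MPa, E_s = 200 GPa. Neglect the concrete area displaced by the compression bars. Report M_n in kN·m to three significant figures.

Assume both tension and compression steel yield.
Net tension couple steel: A_s − A'_s = 2348 mm².
a = (A_s − A'_s) f_y / (0.85 f'_c b) = 974420/(0.85 × 22.5 × 300) = 169.83 mm.
c = a/β₁ = 169.83/0.85 = 199.80 mm; ε'_s = 0.003(c − d')/c = 0.0024 ≥ f_y/E_s = 0.0021, so compression steel does yield.
M_n = (A_s − A'_s) f_y (d − a/2) + A'_s f_y (d − d') = [974420 × (520 − 84.915) + 274730 × (520 − 42)] × 10⁻⁶ = 423.96 + 131.32 = 555.28 kN·m.

M_n ≈ 555 kN·m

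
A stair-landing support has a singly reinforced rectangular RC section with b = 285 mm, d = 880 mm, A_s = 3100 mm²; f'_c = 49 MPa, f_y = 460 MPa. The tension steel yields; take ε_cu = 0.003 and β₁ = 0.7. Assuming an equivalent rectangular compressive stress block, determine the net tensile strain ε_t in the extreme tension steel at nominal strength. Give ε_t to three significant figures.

a = A_s f_y/(0.85 f'_c b) = 120.13 mm.
β₁ = 0.7, so c = a/β₁ = 120.13/0.7 = 171.61 mm.
From the linear strain diagram with ε_cu = 0.003: ε_t = 0.003 (d − c)/c = 0.003 × (880 − 171.61)/171.61 = 0.0124.
Since ε_t ≥ 0.005, the section is tension-controlled.

ε_t ≈ 0.0124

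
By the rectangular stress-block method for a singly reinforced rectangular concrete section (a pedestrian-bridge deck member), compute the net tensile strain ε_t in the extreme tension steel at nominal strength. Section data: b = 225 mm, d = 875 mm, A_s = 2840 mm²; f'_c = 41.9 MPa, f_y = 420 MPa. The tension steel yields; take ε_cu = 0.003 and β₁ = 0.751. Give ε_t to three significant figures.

a = A_s f_y/(0.85 f'_c b) = 148.85 mm.
β₁ = 0.751, so c = a/β₁ = 148.85/0.751 = 198.20 mm.
From the linear strain diagram with ε_cu = 0.003: ε_t = 0.003 (d − c)/c = 0.003 × (875 − 198.20)/198.20 = 0.0102.
Since ε_t ≥ 0.005, the section is tension-controlled.

ε_t ≈ 0.0102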